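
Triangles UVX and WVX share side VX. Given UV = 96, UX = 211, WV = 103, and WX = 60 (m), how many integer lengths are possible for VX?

From triangle UVX: 115 < VX < 307.
From triangle WVX: 43 < VX < 163.
Intersection: 115 < VX < 163, so integers 116 through 162: 47 values.

47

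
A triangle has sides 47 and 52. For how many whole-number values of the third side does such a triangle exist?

93

The third side lies in the open interval (5, 99).
Integers from 6 to 98 inclusive: 98 − 6 + 1 = 93.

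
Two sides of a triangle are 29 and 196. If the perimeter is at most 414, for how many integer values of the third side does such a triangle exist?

Triangle inequality: 167 < x < 225. Perimeter ≤ 414 gives x ≤ 414 − 29 − 196 = 189.
So 167 < x ≤ 189; integers 168 through 189: 22 values.

22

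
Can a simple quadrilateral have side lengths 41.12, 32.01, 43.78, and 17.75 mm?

Yes

A quadrilateral exists iff every side is shorter than the sum of the others — equivalently, the longest side is less than the sum of the rest.
Longest side 43.78 < 90.88 (sum of the remaining 3), so yes.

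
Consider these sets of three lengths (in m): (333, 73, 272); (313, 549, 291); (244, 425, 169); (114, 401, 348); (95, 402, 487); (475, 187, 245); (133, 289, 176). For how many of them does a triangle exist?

5

(73,272,333): 73+272 > 333 → valid
(291,313,549): 291+313 > 549 → valid
(169,244,425): 169+244 ≤ 425 → not valid
(114,348,401): 114+348 > 401 → valid
(95,402,487): 95+402 > 487 → valid
(187,245,475): 187+245 ≤ 475 → not valid
(133,176,289): 133+176 > 289 → valid
5 of the 7 triples form a triangle.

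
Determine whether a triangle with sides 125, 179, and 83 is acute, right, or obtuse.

Compare the square of the longest side to the sum of squares of the other two: 83² + 125² = 22514 < 32041 = 179².

obtuse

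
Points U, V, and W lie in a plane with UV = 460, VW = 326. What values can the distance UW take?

By the triangle inequality, |460 − 326| ≤ UW ≤ 460 + 326.

134 ≤ UW ≤ 786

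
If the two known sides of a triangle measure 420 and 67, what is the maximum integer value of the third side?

486

The third side must be strictly less than 420 + 67 = 487.
The largest integer below 487 is 486.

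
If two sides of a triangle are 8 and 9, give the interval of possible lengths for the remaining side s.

1 < s < 17

By the triangle inequality, s must be less than 8 + 9 = 17 and greater than |8 − 9| = 1.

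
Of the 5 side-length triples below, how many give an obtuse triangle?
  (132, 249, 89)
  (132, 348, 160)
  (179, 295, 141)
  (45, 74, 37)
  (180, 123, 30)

(132,249,89): 89+132 ≤ 249, not a triangle
(132,348,160): 132+160 ≤ 348, not a triangle
(179,295,141): 141²+179² = 51922 < 87025 = 295² → obtuse
(45,74,37): 37²+45² = 3394 < 5476 = 74² → obtuse
(180,123,30): 30+123 ≤ 180, not a triangle
2 of the 5 are obtuse.

2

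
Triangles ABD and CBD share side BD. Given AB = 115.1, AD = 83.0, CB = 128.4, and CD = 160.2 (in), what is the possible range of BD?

From triangle ABD: |115.1 − 83.0| < BD < 115.1 + 83.0, i.e. 32.1 < BD < 198.1.
From triangle CBD: 31.8 < BD < 288.6.
Both must hold, so BD lies in the intersection.

32.1 < BD < 198.1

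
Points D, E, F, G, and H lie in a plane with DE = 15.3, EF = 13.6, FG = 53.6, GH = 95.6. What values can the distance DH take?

The maximum is all hops collinear in one direction: 15.3 + 13.6 + 53.6 + 95.6 = 178.1.
The longest hop is 95.6; the others sum to 82.5. Folding the others back against it leaves at least 95.6 − 82.5 = 13.1.

13.1 ≤ DH ≤ 178.1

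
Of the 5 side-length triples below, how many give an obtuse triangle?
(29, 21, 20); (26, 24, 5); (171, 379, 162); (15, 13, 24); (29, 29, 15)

(29,21,20): 20²+21² = 841 = 29² → right
(26,24,5): 5²+24² = 601 < 676 = 26² → obtuse
(171,379,162): 162+171 ≤ 379, not a triangle
(15,13,24): 13²+15² = 394 < 576 = 24² → obtuse
(29,29,15): 15²+29² = 1066 > 841 = 29² → acute
2 of the 5 are obtuse.

2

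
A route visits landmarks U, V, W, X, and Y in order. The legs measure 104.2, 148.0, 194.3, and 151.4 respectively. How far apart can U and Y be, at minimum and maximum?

The maximum is all hops collinear in one direction: 104.2 + 148.0 + 194.3 + 151.4 = 597.9.
The longest hop is 194.3; the others sum to 403.6. Since 194.3 ≤ 403.6, the path can fold back on itself completely, so the minimum distance is 0.

0 ≤ UY ≤ 597.9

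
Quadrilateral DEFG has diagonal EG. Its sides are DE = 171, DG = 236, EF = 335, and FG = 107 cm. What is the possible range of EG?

From triangle DEG: |171 − 236| < EG < 171 + 236, i.e. 65 < EG < 407.
From triangle FEG: 228 < EG < 442.
Both must hold, so EG lies in the intersection.

228 < EG < 407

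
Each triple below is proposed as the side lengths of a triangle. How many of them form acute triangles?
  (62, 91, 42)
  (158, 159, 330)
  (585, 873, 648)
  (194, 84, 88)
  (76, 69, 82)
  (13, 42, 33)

(62,91,42): 42²+62² = 5608 < 8281 = 91² → obtuse
(158,159,330): 158+159 ≤ 330, not a triangle
(585,873,648): 585²+648² = 762129 = 873² → right
(194,84,88): 84+88 ≤ 194, not a triangle
(76,69,82): 69²+76² = 10537 > 6724 = 82² → acute
(13,42,33): 13²+33² = 1258 < 1764 = 42² → obtuse
1 of the 6 is acute.

1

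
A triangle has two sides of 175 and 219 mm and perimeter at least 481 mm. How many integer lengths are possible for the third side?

Triangle inequality: 44 < x < 394. Perimeter ≥ 481 gives x ≥ 481 − 175 − 219 = 87.
So 87 ≤ x < 394; integers 87 through 393: 307 values.

307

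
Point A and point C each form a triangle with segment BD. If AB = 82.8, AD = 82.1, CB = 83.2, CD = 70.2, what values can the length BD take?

13.0 < BD < 153.4

From triangle ABD: |82.8 − 82.1| < BD < 82.8 + 82.1, i.e. 0.7 < BD < 164.9.
From triangle CBD: 13.0 < BD < 153.4.
Both must hold, so BD lies in the intersection.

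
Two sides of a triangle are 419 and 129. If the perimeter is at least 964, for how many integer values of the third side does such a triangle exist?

Triangle inequality: 290 < x < 548. Perimeter ≥ 964 gives x ≥ 964 − 419 − 129 = 416.
So 416 ≤ x < 548; integers 416 through 547: 132 values.

132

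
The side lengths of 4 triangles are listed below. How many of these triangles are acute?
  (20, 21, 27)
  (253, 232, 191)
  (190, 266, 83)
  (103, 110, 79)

3

(20,21,27): 20²+21² = 841 > 729 = 27² → acute
(253,232,191): 191²+232² = 90305 > 64009 = 253² → acute
(190,266,83): 83²+190² = 42989 < 70756 = 266² → obtuse
(103,110,79): 79²+103² = 16850 > 12100 = 110² → acute
3 of the 4 are acute.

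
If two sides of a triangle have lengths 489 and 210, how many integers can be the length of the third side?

419

The third side lies in the open interval (279, 699).
Integers from 280 to 698 inclusive: 698 − 280 + 1 = 419.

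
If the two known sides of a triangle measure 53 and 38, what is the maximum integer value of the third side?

90

The third side must be strictly less than 53 + 38 = 91.
The largest integer below 91 is 90.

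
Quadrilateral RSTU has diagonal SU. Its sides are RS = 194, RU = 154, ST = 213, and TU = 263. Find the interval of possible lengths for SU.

50 < SU < 348

From triangle RSU: |194 − 154| < SU < 194 + 154, i.e. 40 < SU < 348.
From triangle TSU: 50 < SU < 476.
Both must hold, so SU lies in the intersection.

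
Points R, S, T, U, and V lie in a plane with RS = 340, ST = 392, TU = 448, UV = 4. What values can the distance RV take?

The maximum is all hops collinear in one direction: 340 + 392 + 448 + 4 = 1184.
The longest hop is 448; the others sum to 736. Since 448 ≤ 736, the path can fold back on itself completely, so the minimum distance is 0.

0 ≤ RV ≤ 1184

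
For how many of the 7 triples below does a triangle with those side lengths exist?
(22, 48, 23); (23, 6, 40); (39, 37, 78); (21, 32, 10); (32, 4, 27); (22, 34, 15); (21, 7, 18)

2

(22,23,48): 22+23 ≤ 48 → not valid
(6,23,40): 6+23 ≤ 40 → not valid
(37,39,78): 37+39 ≤ 78 → not valid
(10,21,32): 10+21 ≤ 32 → not valid
(4,27,32): 4+27 ≤ 32 → not valid
(15,22,34): 15+22 > 34 → valid
(7,18,21): 7+18 > 21 → valid
2 of the 7 triples form a triangle.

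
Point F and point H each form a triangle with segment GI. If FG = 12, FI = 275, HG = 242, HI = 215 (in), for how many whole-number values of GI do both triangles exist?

23

From triangle FGI: 263 < GI < 287.
From triangle HGI: 27 < GI < 457.
Intersection: 263 < GI < 287, so integers 264 through 286: 23 values.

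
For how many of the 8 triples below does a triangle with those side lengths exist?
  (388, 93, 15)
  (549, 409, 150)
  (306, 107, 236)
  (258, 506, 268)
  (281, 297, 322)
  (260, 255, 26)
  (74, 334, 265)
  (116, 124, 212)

(15,93,388): 15+93 ≤ 388 → not valid
(150,409,549): 150+409 > 549 → valid
(107,236,306): 107+236 > 306 → valid
(258,268,506): 258+268 > 506 → valid
(281,297,322): 281+297 > 322 → valid
(26,255,260): 26+255 > 260 → valid
(74,265,334): 74+265 > 334 → valid
(116,124,212): 116+124 > 212 → valid
7 of the 8 triples form a triangle.

7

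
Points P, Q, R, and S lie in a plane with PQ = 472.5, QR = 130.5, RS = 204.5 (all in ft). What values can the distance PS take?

The maximum is all hops collinear in one direction: 472.5 + 130.5 + 204.5 = 807.5.
The longest hop is 472.5; the others sum to 335.0. Folding the others back against it leaves at least 472.5 − 335.0 = 137.5.

137.5 ≤ PS ≤ 807.5 ft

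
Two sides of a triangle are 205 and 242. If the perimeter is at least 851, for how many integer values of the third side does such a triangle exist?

Triangle inequality: 37 < x < 447. Perimeter ≥ 851 gives x ≥ 851 − 205 − 242 = 404.
So 404 ≤ x < 447; integers 404 through 446: 43 values.

43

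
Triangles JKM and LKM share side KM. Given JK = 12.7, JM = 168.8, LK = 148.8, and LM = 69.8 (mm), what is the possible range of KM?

156.1 < KM < 181.5

From triangle JKM: |12.7 − 168.8| < KM < 12.7 + 168.8, i.e. 156.1 < KM < 181.5.
From triangle LKM: 79.0 < KM < 218.6.
Both must hold, so KM lies in the intersection.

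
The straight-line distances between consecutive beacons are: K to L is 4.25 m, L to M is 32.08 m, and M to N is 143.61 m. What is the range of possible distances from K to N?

The maximum is all hops collinear in one direction: 4.25 + 32.08 + 143.61 = 179.94.
The longest hop is 143.61; the others sum to 36.33. Folding the others back against it leaves at least 143.61 − 36.33 = 107.28.

107.28 ≤ KN ≤ 179.94 m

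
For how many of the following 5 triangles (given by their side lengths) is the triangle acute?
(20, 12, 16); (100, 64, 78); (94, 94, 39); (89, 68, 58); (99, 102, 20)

3

(20,12,16): 12²+16² = 400 = 20² → right
(100,64,78): 64²+78² = 10180 > 10000 = 100² → acute
(94,94,39): 39²+94² = 10357 > 8836 = 94² → acute
(89,68,58): 58²+68² = 7988 > 7921 = 89² → acute
(99,102,20): 20²+99² = 10201 < 10404 = 102² → obtuse
3 of the 5 are acute.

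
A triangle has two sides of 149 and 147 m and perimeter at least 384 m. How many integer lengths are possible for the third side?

208

Triangle inequality: 2 < x < 296. Perimeter ≥ 384 gives x ≥ 384 − 149 − 147 = 88.
So 88 ≤ x < 296; integers 88 through 295: 208 values.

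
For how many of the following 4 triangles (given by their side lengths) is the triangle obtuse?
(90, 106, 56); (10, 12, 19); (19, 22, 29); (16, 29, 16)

2

(90,106,56): 56²+90² = 11236 = 106² → right
(10,12,19): 10²+12² = 244 < 361 = 19² → obtuse
(19,22,29): 19²+22² = 845 > 841 = 29² → acute
(16,29,16): 16²+16² = 512 < 841 = 29² → obtuse
2 of the 4 are obtuse.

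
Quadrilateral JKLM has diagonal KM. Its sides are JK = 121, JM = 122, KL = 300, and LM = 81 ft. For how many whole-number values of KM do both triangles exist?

From triangle JKM: 1 < KM < 243.
From triangle LKM: 219 < KM < 381.
Intersection: 219 < KM < 243, so integers 220 through 242: 23 values.

23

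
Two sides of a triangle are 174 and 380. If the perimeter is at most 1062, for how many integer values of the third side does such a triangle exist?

Triangle inequality: 206 < x < 554. Perimeter ≤ 1062 gives x ≤ 1062 − 174 − 380 = 508.
So 206 < x ≤ 508; integers 207 through 508: 302 values.

302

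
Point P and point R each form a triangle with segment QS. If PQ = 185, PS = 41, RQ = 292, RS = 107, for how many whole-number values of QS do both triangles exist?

40

From triangle PQS: 144 < QS < 226.
From triangle RQS: 185 < QS < 399.
Intersection: 185 < QS < 226, so integers 186 through 225: 40 values.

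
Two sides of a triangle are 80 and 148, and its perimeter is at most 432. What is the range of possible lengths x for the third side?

Triangle inequality alone gives 68 < x < 228.
The perimeter condition gives x ≤ 432 − 80 − 148 = 204.
Intersecting the two: 68 < x ≤ 204.

68 < x ≤ 204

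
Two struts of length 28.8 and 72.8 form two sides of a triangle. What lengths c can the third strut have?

44.0 < c < 101.6

By the triangle inequality, c must be less than 28.8 + 72.8 = 101.6 and greater than |28.8 − 72.8| = 44.0.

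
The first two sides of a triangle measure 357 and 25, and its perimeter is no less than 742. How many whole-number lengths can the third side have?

Triangle inequality: 332 < x < 382. Perimeter ≥ 742 gives x ≥ 742 − 357 − 25 = 360.
So 360 ≤ x < 382; integers 360 through 381: 22 values.

22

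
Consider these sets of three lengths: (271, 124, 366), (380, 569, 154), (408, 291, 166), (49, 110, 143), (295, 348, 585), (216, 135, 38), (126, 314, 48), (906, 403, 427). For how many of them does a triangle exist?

4

(124,271,366): 124+271 > 366 → valid
(154,380,569): 154+380 ≤ 569 → not valid
(166,291,408): 166+291 > 408 → valid
(49,110,143): 49+110 > 143 → valid
(295,348,585): 295+348 > 585 → valid
(38,135,216): 38+135 ≤ 216 → not valid
(48,126,314): 48+126 ≤ 314 → not valid
(403,427,906): 403+427 ≤ 906 → not valid
4 of the 8 triples form a triangle.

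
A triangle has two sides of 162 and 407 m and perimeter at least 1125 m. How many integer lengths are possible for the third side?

Triangle inequality: 245 < x < 569. Perimeter ≥ 1125 gives x ≥ 1125 − 162 − 407 = 556.
So 556 ≤ x < 569; integers 556 through 568: 13 values.

13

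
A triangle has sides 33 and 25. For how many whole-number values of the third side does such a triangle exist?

49

The third side lies in the open interval (8, 58).
Integers from 9 to 57 inclusive: 57 − 9 + 1 = 49.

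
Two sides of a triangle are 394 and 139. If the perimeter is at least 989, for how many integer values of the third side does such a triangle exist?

Triangle inequality: 255 < x < 533. Perimeter ≥ 989 gives x ≥ 989 − 394 − 139 = 456.
So 456 ≤ x < 533; integers 456 through 532: 77 values.

77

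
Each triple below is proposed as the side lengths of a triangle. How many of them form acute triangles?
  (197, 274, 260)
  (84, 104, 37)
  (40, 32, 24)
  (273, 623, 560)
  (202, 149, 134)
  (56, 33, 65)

(197,274,260): 197²+260² = 106409 > 75076 = 274² → acute
(84,104,37): 37²+84² = 8425 < 10816 = 104² → obtuse
(40,32,24): 24²+32² = 1600 = 40² → right
(273,623,560): 273²+560² = 388129 = 623² → right
(202,149,134): 134²+149² = 40157 < 40804 = 202² → obtuse
(56,33,65): 33²+56² = 4225 = 65² → right
1 of the 6 is acute.

1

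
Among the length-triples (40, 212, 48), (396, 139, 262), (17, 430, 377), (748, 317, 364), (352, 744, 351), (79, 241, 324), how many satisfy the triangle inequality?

(40,48,212): 40+48 ≤ 212 → not valid
(139,262,396): 139+262 > 396 → valid
(17,377,430): 17+377 ≤ 430 → not valid
(317,364,748): 317+364 ≤ 748 → not valid
(351,352,744): 351+352 ≤ 744 → not valid
(79,241,324): 79+241 ≤ 324 → not valid
1 of the 6 triples forms a triangle.

1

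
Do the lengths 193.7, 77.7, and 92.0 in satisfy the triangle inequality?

The longest side is 193.7, but the other two sum to only 169.7.
169.7 < 193.7, so the triangle inequality fails.

No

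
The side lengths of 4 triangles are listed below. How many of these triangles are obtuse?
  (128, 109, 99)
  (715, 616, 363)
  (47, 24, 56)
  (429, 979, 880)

1

(128,109,99): 99²+109² = 21682 > 16384 = 128² → acute
(715,616,363): 363²+616² = 511225 = 715² → right
(47,24,56): 24²+47² = 2785 < 3136 = 56² → obtuse
(429,979,880): 429²+880² = 958441 = 979² → right
1 of the 4 is obtuse.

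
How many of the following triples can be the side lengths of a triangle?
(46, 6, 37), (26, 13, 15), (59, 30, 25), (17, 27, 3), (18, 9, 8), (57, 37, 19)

1

(6,37,46): 6+37 ≤ 46 → not valid
(13,15,26): 13+15 > 26 → valid
(25,30,59): 25+30 ≤ 59 → not valid
(3,17,27): 3+17 ≤ 27 → not valid
(8,9,18): 8+9 ≤ 18 → not valid
(19,37,57): 19+37 ≤ 57 → not valid
1 of the 6 triples forms a triangle.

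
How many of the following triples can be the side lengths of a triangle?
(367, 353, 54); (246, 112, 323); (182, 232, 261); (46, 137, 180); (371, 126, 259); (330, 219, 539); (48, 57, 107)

6

(54,353,367): 54+353 > 367 → valid
(112,246,323): 112+246 > 323 → valid
(182,232,261): 182+232 > 261 → valid
(46,137,180): 46+137 > 180 → valid
(126,259,371): 126+259 > 371 → valid
(219,330,539): 219+330 > 539 → valid
(48,57,107): 48+57 ≤ 107 → not valid
6 of the 7 triples form a triangle.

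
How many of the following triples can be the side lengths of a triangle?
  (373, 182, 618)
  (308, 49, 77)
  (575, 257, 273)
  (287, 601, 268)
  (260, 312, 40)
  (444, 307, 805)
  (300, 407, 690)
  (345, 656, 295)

1

(182,373,618): 182+373 ≤ 618 → not valid
(49,77,308): 49+77 ≤ 308 → not valid
(257,273,575): 257+273 ≤ 575 → not valid
(268,287,601): 268+287 ≤ 601 → not valid
(40,260,312): 40+260 ≤ 312 → not valid
(307,444,805): 307+444 ≤ 805 → not valid
(300,407,690): 300+407 > 690 → valid
(295,345,656): 295+345 ≤ 656 → not valid
1 of the 8 triples forms a triangle.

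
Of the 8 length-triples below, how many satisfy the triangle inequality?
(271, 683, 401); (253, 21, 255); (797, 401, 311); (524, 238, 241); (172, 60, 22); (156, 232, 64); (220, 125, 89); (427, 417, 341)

(271,401,683): 271+401 ≤ 683 → not valid
(21,253,255): 21+253 > 255 → valid
(311,401,797): 311+401 ≤ 797 → not valid
(238,241,524): 238+241 ≤ 524 → not valid
(22,60,172): 22+60 ≤ 172 → not valid
(64,156,232): 64+156 ≤ 232 → not valid
(89,125,220): 89+125 ≤ 220 → not valid
(341,417,427): 341+417 > 427 → valid
2 of the 8 triples form a triangle.

2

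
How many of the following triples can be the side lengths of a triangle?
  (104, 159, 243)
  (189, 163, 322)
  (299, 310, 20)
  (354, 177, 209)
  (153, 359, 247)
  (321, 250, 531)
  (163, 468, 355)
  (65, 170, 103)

7

(104,159,243): 104+159 > 243 → valid
(163,189,322): 163+189 > 322 → valid
(20,299,310): 20+299 > 310 → valid
(177,209,354): 177+209 > 354 → valid
(153,247,359): 153+247 > 359 → valid
(250,321,531): 250+321 > 531 → valid
(163,355,468): 163+355 > 468 → valid
(65,103,170): 65+103 ≤ 170 → not valid
7 of the 8 triples form a triangle.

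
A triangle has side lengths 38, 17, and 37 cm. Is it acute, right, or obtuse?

acute

Compare the square of the longest side to the sum of squares of the other two: 17² + 37² = 1658 > 1444 = 38².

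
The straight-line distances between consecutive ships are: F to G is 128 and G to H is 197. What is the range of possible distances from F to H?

69 ≤ FH ≤ 325

By the triangle inequality, |128 − 197| ≤ FH ≤ 128 + 197.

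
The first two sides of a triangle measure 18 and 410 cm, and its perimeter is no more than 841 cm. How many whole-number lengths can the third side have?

21

Triangle inequality: 392 < x < 428. Perimeter ≤ 841 gives x ≤ 841 − 18 − 410 = 413.
So 392 < x ≤ 413; integers 393 through 413: 21 values.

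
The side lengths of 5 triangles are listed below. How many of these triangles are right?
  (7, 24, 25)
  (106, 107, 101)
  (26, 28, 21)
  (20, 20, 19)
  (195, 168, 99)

(7,24,25): 7²+24² = 625 = 25² → right
(106,107,101): 101²+106² = 21437 > 11449 = 107² → acute
(26,28,21): 21²+26² = 1117 > 784 = 28² → acute
(20,20,19): 19²+20² = 761 > 400 = 20² → acute
(195,168,99): 99²+168² = 38025 = 195² → right
2 of the 5 are right.

2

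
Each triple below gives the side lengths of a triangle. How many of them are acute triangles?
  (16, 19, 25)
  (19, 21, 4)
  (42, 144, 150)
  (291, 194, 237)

1

(16,19,25): 16²+19² = 617 < 625 = 25² → obtuse
(19,21,4): 4²+19² = 377 < 441 = 21² → obtuse
(42,144,150): 42²+144² = 22500 = 150² → right
(291,194,237): 194²+237² = 93805 > 84681 = 291² → acute
1 of the 4 is acute.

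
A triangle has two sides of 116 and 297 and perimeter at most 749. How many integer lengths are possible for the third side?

155

Triangle inequality: 181 < x < 413. Perimeter ≤ 749 gives x ≤ 749 − 116 − 297 = 336.
So 181 < x ≤ 336; integers 182 through 336: 155 values.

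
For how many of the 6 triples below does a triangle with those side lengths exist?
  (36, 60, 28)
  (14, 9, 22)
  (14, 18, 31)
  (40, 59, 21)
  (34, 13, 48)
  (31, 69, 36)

4

(28,36,60): 28+36 > 60 → valid
(9,14,22): 9+14 > 22 → valid
(14,18,31): 14+18 > 31 → valid
(21,40,59): 21+40 > 59 → valid
(13,34,48): 13+34 ≤ 48 → not valid
(31,36,69): 31+36 ≤ 69 → not valid
4 of the 6 triples form a triangle.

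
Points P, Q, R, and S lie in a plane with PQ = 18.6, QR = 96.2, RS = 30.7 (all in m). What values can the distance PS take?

46.9 ≤ PS ≤ 145.5 m

The maximum is all hops collinear in one direction: 18.6 + 96.2 + 30.7 = 145.5.
The longest hop is 96.2; the others sum to 49.3. Folding the others back against it leaves at least 96.2 − 49.3 = 46.9.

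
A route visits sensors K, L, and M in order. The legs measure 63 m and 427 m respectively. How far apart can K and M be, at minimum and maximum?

By the triangle inequality, |63 − 427| ≤ KM ≤ 63 + 427.

364 ≤ KM ≤ 490 m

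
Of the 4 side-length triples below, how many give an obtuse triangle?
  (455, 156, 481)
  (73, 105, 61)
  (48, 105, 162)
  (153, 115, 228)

(455,156,481): 156²+455² = 231361 = 481² → right
(73,105,61): 61²+73² = 9050 < 11025 = 105² → obtuse
(48,105,162): 48+105 ≤ 162, not a triangle
(153,115,228): 115²+153² = 36634 < 51984 = 228² → obtuse
2 of the 4 are obtuse.

2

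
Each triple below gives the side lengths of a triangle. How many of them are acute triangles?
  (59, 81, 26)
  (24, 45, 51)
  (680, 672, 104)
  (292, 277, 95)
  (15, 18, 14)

2

(59,81,26): 26²+59² = 4157 < 6561 = 81² → obtuse
(24,45,51): 24²+45² = 2601 = 51² → right
(680,672,104): 104²+672² = 462400 = 680² → right
(292,277,95): 95²+277² = 85754 > 85264 = 292² → acute
(15,18,14): 14²+15² = 421 > 324 = 18² → acute
2 of the 5 are acute.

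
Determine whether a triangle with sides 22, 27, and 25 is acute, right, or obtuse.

Compare the square of the longest side to the sum of squares of the other two: 22² + 25² = 1109 > 729 = 27².

acute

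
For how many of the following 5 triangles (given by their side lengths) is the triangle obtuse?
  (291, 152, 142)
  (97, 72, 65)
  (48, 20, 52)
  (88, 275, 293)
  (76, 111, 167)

(291,152,142): 142²+152² = 43268 < 84681 = 291² → obtuse
(97,72,65): 65²+72² = 9409 = 97² → right
(48,20,52): 20²+48² = 2704 = 52² → right
(88,275,293): 88²+275² = 83369 < 85849 = 293² → obtuse
(76,111,167): 76²+111² = 18097 < 27889 = 167² → obtuse
3 of the 5 are obtuse.

3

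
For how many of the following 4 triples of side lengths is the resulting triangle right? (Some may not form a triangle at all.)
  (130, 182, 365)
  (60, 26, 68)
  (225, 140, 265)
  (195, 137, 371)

1

(130,182,365): 130+182 ≤ 365, not a triangle
(60,26,68): 26²+60² = 4276 < 4624 = 68² → obtuse
(225,140,265): 140²+225² = 70225 = 265² → right
(195,137,371): 137+195 ≤ 371, not a triangle
1 of the 4 is right.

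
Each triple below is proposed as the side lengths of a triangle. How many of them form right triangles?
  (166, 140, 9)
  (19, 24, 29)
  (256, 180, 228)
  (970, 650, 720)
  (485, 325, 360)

2

(166,140,9): 9+140 ≤ 166, not a triangle
(19,24,29): 19²+24² = 937 > 841 = 29² → acute
(256,180,228): 180²+228² = 84384 > 65536 = 256² → acute
(970,650,720): 650²+720² = 940900 = 970² → right
(485,325,360): 325²+360² = 235225 = 485² → right
2 of the 5 are right.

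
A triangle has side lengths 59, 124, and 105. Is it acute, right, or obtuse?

obtuse

Compare the square of the longest side to the sum of squares of the other two: 59² + 105² = 14506 < 15376 = 124².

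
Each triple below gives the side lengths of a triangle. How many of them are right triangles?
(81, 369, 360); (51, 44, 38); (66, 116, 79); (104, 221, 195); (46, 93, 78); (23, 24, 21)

2

(81,369,360): 81²+360² = 136161 = 369² → right
(51,44,38): 38²+44² = 3380 > 2601 = 51² → acute
(66,116,79): 66²+79² = 10597 < 13456 = 116² → obtuse
(104,221,195): 104²+195² = 48841 = 221² → right
(46,93,78): 46²+78² = 8200 < 8649 = 93² → obtuse
(23,24,21): 21²+23² = 970 > 576 = 24² → acute
2 of the 6 are right.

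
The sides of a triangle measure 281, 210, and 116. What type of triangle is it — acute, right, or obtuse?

Compare the square of the longest side to the sum of squares of the other two: 116² + 210² = 57556 < 78961 = 281².

obtuse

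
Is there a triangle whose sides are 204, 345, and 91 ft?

No

The longest side is 345, but the other two sum to only 295.
295 < 345, so the triangle inequality fails.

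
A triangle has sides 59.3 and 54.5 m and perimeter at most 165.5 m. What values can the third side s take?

Triangle inequality alone gives 4.8 < s < 113.8.
The perimeter condition gives s ≤ 165.5 − 59.3 − 54.5 = 51.7.
Intersecting the two: 4.8 < s ≤ 51.7.

4.8 < s ≤ 51.7 m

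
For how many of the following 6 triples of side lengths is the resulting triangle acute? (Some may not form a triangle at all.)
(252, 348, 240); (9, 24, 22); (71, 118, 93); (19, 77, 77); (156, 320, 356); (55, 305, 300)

1

(252,348,240): 240²+252² = 121104 = 348² → right
(9,24,22): 9²+22² = 565 < 576 = 24² → obtuse
(71,118,93): 71²+93² = 13690 < 13924 = 118² → obtuse
(19,77,77): 19²+77² = 6290 > 5929 = 77² → acute
(156,320,356): 156²+320² = 126736 = 356² → right
(55,305,300): 55²+300² = 93025 = 305² → right
1 of the 6 is acute.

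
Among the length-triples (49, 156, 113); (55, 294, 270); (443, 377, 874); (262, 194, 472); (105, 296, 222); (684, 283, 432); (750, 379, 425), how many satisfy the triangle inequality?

5

(49,113,156): 49+113 > 156 → valid
(55,270,294): 55+270 > 294 → valid
(377,443,874): 377+443 ≤ 874 → not valid
(194,262,472): 194+262 ≤ 472 → not valid
(105,222,296): 105+222 > 296 → valid
(283,432,684): 283+432 > 684 → valid
(379,425,750): 379+425 > 750 → valid
5 of the 7 triples form a triangle.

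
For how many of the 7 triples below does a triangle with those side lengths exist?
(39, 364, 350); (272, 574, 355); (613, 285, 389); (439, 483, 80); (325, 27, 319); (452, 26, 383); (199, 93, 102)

(39,350,364): 39+350 > 364 → valid
(272,355,574): 272+355 > 574 → valid
(285,389,613): 285+389 > 613 → valid
(80,439,483): 80+439 > 483 → valid
(27,319,325): 27+319 > 325 → valid
(26,383,452): 26+383 ≤ 452 → not valid
(93,102,199): 93+102 ≤ 199 → not valid
5 of the 7 triples form a triangle.

5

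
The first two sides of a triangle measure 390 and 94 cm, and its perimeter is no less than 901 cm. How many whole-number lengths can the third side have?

67

Triangle inequality: 296 < x < 484. Perimeter ≥ 901 gives x ≥ 901 − 390 − 94 = 417.
So 417 ≤ x < 484; integers 417 through 483: 67 values.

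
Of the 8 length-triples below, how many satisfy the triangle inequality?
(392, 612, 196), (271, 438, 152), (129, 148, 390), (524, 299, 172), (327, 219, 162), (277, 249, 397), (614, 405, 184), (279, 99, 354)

(196,392,612): 196+392 ≤ 612 → not valid
(152,271,438): 152+271 ≤ 438 → not valid
(129,148,390): 129+148 ≤ 390 → not valid
(172,299,524): 172+299 ≤ 524 → not valid
(162,219,327): 162+219 > 327 → valid
(249,277,397): 249+277 > 397 → valid
(184,405,614): 184+405 ≤ 614 → not valid
(99,279,354): 99+279 > 354 → valid
3 of the 8 triples form a triangle.

3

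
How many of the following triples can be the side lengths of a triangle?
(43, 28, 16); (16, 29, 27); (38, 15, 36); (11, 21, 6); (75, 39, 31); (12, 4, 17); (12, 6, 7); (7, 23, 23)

(16,28,43): 16+28 > 43 → valid
(16,27,29): 16+27 > 29 → valid
(15,36,38): 15+36 > 38 → valid
(6,11,21): 6+11 ≤ 21 → not valid
(31,39,75): 31+39 ≤ 75 → not valid
(4,12,17): 4+12 ≤ 17 → not valid
(6,7,12): 6+7 > 12 → valid
(7,23,23): 7+23 > 23 → valid
5 of the 8 triples form a triangle.

5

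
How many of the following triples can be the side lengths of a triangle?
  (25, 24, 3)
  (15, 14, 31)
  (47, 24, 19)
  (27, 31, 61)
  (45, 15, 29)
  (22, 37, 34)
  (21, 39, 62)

(3,24,25): 3+24 > 25 → valid
(14,15,31): 14+15 ≤ 31 → not valid
(19,24,47): 19+24 ≤ 47 → not valid
(27,31,61): 27+31 ≤ 61 → not valid
(15,29,45): 15+29 ≤ 45 → not valid
(22,34,37): 22+34 > 37 → valid
(21,39,62): 21+39 ≤ 62 → not valid
2 of the 7 triples form a triangle.

2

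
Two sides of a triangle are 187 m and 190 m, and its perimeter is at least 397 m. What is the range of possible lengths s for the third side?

Triangle inequality alone gives 3 < s < 377.
The perimeter condition gives s ≥ 397 − 187 − 190 = 20.
Intersecting the two: 20 ≤ s < 377.

20 ≤ s < 377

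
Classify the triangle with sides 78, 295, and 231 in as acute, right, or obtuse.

obtuse

Compare the square of the longest side to the sum of squares of the other two: 78² + 231² = 59445 < 87025 = 295².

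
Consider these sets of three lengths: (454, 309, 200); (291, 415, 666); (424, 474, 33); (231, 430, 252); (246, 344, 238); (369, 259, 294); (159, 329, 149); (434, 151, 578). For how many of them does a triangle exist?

(200,309,454): 200+309 > 454 → valid
(291,415,666): 291+415 > 666 → valid
(33,424,474): 33+424 ≤ 474 → not valid
(231,252,430): 231+252 > 430 → valid
(238,246,344): 238+246 > 344 → valid
(259,294,369): 259+294 > 369 → valid
(149,159,329): 149+159 ≤ 329 → not valid
(151,434,578): 151+434 > 578 → valid
6 of the 8 triples form a triangle.

6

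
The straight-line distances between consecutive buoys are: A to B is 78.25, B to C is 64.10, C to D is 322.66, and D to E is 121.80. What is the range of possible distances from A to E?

The maximum is all hops collinear in one direction: 78.25 + 64.10 + 322.66 + 121.80 = 586.81.
The longest hop is 322.66; the others sum to 264.15. Folding the others back against it leaves at least 322.66 − 264.15 = 58.51.

58.51 ≤ AE ≤ 586.81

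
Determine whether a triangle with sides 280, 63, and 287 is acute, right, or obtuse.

Compare the square of the longest side to the sum of squares of the other two: 63² + 280² = 82369 = 287².

right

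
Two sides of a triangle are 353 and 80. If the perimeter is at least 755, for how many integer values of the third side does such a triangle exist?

111

Triangle inequality: 273 < x < 433. Perimeter ≥ 755 gives x ≥ 755 − 353 − 80 = 322.
So 322 ≤ x < 433; integers 322 through 432: 111 values.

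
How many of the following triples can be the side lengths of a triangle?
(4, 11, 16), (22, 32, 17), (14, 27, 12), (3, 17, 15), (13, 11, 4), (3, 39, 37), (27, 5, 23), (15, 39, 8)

5

(4,11,16): 4+11 ≤ 16 → not valid
(17,22,32): 17+22 > 32 → valid
(12,14,27): 12+14 ≤ 27 → not valid
(3,15,17): 3+15 > 17 → valid
(4,11,13): 4+11 > 13 → valid
(3,37,39): 3+37 > 39 → valid
(5,23,27): 5+23 > 27 → valid
(8,15,39): 8+15 ≤ 39 → not valid
5 of the 8 triples form a triangle.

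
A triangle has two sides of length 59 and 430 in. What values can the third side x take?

By the triangle inequality, x must be less than 59 + 430 = 489 and greater than |59 − 430| = 371.

371 < x < 489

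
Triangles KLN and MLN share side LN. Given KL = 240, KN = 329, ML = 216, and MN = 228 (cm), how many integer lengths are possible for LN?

From triangle KLN: 89 < LN < 569.
From triangle MLN: 12 < LN < 444.
Intersection: 89 < LN < 444, so integers 90 through 443: 354 values.

354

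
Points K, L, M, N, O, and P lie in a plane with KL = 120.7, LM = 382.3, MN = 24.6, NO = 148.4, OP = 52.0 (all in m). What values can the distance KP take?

The maximum is all hops collinear in one direction: 120.7 + 382.3 + 24.6 + 148.4 + 52.0 = 728.0.
The longest hop is 382.3; the others sum to 345.7. Folding the others back against it leaves at least 382.3 − 345.7 = 36.6.

36.6 ≤ KP ≤ 728.0 m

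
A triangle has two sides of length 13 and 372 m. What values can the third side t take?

359 < t < 385

By the triangle inequality, t must be less than 13 + 372 = 385 and greater than |13 − 372| = 359.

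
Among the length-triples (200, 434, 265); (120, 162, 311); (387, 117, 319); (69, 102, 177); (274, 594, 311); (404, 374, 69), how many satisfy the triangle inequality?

(200,265,434): 200+265 > 434 → valid
(120,162,311): 120+162 ≤ 311 → not valid
(117,319,387): 117+319 > 387 → valid
(69,102,177): 69+102 ≤ 177 → not valid
(274,311,594): 274+311 ≤ 594 → not valid
(69,374,404): 69+374 > 404 → valid
3 of the 6 triples form a triangle.

3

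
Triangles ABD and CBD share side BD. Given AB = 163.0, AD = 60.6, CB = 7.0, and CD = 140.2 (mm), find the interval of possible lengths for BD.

From triangle ABD: |163.0 − 60.6| < BD < 163.0 + 60.6, i.e. 102.4 < BD < 223.6.
From triangle CBD: 133.2 < BD < 147.2.
Both must hold, so BD lies in the intersection.

133.2 < BD < 147.2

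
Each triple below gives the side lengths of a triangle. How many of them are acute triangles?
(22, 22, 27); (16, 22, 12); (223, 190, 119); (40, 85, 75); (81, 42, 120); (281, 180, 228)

3

(22,22,27): 22²+22² = 968 > 729 = 27² → acute
(16,22,12): 12²+16² = 400 < 484 = 22² → obtuse
(223,190,119): 119²+190² = 50261 > 49729 = 223² → acute
(40,85,75): 40²+75² = 7225 = 85² → right
(81,42,120): 42²+81² = 8325 < 14400 = 120² → obtuse
(281,180,228): 180²+228² = 84384 > 78961 = 281² → acute
3 of the 6 are acute.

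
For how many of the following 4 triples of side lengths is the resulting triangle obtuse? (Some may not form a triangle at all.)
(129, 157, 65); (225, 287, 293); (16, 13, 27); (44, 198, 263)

(129,157,65): 65²+129² = 20866 < 24649 = 157² → obtuse
(225,287,293): 225²+287² = 132994 > 85849 = 293² → acute
(16,13,27): 13²+16² = 425 < 729 = 27² → obtuse
(44,198,263): 44+198 ≤ 263, not a triangle
2 of the 4 are obtuse.

2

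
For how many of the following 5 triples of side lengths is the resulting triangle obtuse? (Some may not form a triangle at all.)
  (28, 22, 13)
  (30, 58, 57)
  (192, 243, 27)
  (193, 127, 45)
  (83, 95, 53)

1

(28,22,13): 13²+22² = 653 < 784 = 28² → obtuse
(30,58,57): 30²+57² = 4149 > 3364 = 58² → acute
(192,243,27): 27+192 ≤ 243, not a triangle
(193,127,45): 45+127 ≤ 193, not a triangle
(83,95,53): 53²+83² = 9698 > 9025 = 95² → acute
1 of the 5 is obtuse.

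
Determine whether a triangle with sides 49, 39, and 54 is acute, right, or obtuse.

acute

Compare the square of the longest side to the sum of squares of the other two: 39² + 49² = 3922 > 2916 = 54².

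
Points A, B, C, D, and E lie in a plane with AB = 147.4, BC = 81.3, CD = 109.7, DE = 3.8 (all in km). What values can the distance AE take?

The maximum is all hops collinear in one direction: 147.4 + 81.3 + 109.7 + 3.8 = 342.2.
The longest hop is 147.4; the others sum to 194.8. Since 147.4 ≤ 194.8, the path can fold back on itself completely, so the minimum distance is 0.

0 ≤ AE ≤ 342.2 km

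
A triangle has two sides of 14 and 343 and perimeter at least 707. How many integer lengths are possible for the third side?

7

Triangle inequality: 329 < x < 357. Perimeter ≥ 707 gives x ≥ 707 − 14 − 343 = 350.
So 350 ≤ x < 357; integers 350 through 356: 7 values.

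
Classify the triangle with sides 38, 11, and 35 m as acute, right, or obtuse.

obtuse

Compare the square of the longest side to the sum of squares of the other two: 11² + 35² = 1346 < 1444 = 38².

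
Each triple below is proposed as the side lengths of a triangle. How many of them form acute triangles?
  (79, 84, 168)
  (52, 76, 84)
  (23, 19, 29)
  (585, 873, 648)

2

(79,84,168): 79+84 ≤ 168, not a triangle
(52,76,84): 52²+76² = 8480 > 7056 = 84² → acute
(23,19,29): 19²+23² = 890 > 841 = 29² → acute
(585,873,648): 585²+648² = 762129 = 873² → right
2 of the 4 are acute.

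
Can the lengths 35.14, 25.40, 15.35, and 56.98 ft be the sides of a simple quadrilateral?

A quadrilateral exists iff every side is shorter than the sum of the others — equivalently, the longest side is less than the sum of the rest.
Longest side 56.98 < 75.89 (sum of the remaining 3), so yes.

Yes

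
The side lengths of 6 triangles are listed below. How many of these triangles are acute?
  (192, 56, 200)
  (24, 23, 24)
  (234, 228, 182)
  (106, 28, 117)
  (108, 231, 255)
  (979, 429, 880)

(192,56,200): 56²+192² = 40000 = 200² → right
(24,23,24): 23²+24² = 1105 > 576 = 24² → acute
(234,228,182): 182²+228² = 85108 > 54756 = 234² → acute
(106,28,117): 28²+106² = 12020 < 13689 = 117² → obtuse
(108,231,255): 108²+231² = 65025 = 255² → right
(979,429,880): 429²+880² = 958441 = 979² → right
2 of the 6 are acute.

2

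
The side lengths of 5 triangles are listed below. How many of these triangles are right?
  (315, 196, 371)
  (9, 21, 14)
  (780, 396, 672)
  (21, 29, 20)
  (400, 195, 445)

(315,196,371): 196²+315² = 137641 = 371² → right
(9,21,14): 9²+14² = 277 < 441 = 21² → obtuse
(780,396,672): 396²+672² = 608400 = 780² → right
(21,29,20): 20²+21² = 841 = 29² → right
(400,195,445): 195²+400² = 198025 = 445² → right
4 of the 5 are right.

4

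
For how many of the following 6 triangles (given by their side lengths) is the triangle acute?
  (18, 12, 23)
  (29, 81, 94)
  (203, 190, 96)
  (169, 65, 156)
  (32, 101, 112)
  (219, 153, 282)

(18,12,23): 12²+18² = 468 < 529 = 23² → obtuse
(29,81,94): 29²+81² = 7402 < 8836 = 94² → obtuse
(203,190,96): 96²+190² = 45316 > 41209 = 203² → acute
(169,65,156): 65²+156² = 28561 = 169² → right
(32,101,112): 32²+101² = 11225 < 12544 = 112² → obtuse
(219,153,282): 153²+219² = 71370 < 79524 = 282² → obtuse
1 of the 6 is acute.

1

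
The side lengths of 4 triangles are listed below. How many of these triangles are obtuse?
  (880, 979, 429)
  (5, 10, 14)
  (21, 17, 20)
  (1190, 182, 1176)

(880,979,429): 429²+880² = 958441 = 979² → right
(5,10,14): 5²+10² = 125 < 196 = 14² → obtuse
(21,17,20): 17²+20² = 689 > 441 = 21² → acute
(1190,182,1176): 182²+1176² = 1416100 = 1190² → right
1 of the 4 is obtuse.

1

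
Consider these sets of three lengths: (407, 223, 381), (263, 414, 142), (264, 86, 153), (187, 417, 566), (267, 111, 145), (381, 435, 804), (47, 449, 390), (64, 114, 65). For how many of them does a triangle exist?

(223,381,407): 223+381 > 407 → valid
(142,263,414): 142+263 ≤ 414 → not valid
(86,153,264): 86+153 ≤ 264 → not valid
(187,417,566): 187+417 > 566 → valid
(111,145,267): 111+145 ≤ 267 → not valid
(381,435,804): 381+435 > 804 → valid
(47,390,449): 47+390 ≤ 449 → not valid
(64,65,114): 64+65 > 114 → valid
4 of the 8 triples form a triangle.

4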